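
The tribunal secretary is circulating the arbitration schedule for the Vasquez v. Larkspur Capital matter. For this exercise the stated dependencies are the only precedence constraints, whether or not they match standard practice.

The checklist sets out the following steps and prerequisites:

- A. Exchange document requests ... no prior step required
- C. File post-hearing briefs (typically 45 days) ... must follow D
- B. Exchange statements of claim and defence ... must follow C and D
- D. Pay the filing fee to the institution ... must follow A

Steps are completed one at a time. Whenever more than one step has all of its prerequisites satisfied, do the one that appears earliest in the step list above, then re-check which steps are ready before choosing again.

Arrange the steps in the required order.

A has no prerequisites → A first.
D needed A, now all done → D.
C is the only step now ready → C.
B is the only step now ready → B.

A D C B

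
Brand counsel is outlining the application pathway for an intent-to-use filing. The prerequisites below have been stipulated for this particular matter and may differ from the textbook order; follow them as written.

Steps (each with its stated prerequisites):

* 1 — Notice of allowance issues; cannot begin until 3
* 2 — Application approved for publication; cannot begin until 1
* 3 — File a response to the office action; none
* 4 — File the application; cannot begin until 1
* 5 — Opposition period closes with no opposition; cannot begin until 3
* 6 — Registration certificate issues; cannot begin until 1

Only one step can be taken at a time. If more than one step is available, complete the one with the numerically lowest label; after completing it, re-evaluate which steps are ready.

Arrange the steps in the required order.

3, 1, 2, 4, 5, 6

Only 3 has no prerequisites, so it is first.
Now 1 and 5 have their prerequisites met. 1 has the earlier label, so 1 next.
2, 4, 5 and 6 are all available; 2 has the earlier label → 2.
Ready: 4, 5 and 6. 4 has the earlier label → 4.
Now 5 and 6 have their prerequisites met. 5 has the earlier label, so 5 next.
6 needed 1, now all done → 6.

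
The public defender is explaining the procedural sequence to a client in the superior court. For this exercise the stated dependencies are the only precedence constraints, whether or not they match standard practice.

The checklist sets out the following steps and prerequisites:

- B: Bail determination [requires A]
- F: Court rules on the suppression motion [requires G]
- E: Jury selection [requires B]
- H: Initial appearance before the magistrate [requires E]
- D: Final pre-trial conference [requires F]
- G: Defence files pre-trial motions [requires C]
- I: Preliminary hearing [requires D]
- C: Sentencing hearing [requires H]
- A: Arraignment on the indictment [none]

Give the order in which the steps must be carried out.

A, B, E, H, C, G, F, D, I

A is the only step with nothing outstanding, so it goes first.
That leaves B as the only ready step → B.
Next only E has its prerequisites met → E.
H is the only step now ready → H.
C needed H, now all done → C.
G is the only step now ready → G.
F needed G, now all done → F.
D needed F, now all done → D.
I needed D, now all done → I.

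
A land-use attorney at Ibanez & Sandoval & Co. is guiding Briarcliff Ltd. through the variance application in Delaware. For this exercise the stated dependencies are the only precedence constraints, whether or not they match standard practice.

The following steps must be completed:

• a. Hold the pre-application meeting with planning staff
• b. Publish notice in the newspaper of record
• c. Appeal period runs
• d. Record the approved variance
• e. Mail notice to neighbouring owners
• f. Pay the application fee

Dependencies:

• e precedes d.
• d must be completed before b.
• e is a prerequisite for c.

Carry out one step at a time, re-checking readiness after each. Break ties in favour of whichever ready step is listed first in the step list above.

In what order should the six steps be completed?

a, e, c, d, b, f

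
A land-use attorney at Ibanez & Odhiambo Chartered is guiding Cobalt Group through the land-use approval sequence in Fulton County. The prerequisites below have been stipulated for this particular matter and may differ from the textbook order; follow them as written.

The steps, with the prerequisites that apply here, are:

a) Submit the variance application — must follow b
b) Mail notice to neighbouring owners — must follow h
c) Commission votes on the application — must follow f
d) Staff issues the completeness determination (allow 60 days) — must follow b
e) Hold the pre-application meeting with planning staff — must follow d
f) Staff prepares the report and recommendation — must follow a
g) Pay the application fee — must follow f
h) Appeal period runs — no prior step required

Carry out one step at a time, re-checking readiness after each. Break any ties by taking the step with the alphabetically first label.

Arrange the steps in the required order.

h → b → a → d → e → f → c → g

h is the only step with nothing outstanding, so it goes first.
b is the only step now ready → b.
Now a and d have their prerequisites met. a has the earlier label, so a next.
f now also ready, so the ready set is {d, f}; d has the earlier label → d.
Now e and f have their prerequisites met. e has the earlier label, so e next.
f needed a, now all done → f.
Now c and g have their prerequisites met. c has the earlier label, so c next.
g needed f, now all done → g.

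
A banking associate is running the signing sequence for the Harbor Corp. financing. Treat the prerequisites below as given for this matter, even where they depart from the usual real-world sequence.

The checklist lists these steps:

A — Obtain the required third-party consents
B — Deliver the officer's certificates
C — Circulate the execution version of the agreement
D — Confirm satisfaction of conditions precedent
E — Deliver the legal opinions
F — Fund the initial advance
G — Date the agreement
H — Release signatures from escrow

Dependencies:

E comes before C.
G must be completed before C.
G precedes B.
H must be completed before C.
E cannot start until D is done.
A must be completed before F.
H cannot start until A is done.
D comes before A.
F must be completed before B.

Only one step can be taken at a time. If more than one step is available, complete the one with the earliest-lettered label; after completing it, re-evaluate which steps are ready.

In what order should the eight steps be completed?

D, A, E, F, G, B, H, C

Nothing is required for D and G. D has the earlier label → D first.
Ready: A, E and G. A has the earlier label → A.
F and H now also ready, so the ready set is {E, F, G, H}; E has the earlier label → E.
F, G and H are all available; F has the earlier label → F.
G and H are both available; G has the earlier label → G.
B now also ready, so the ready set is {B, H}; B has the earlier label → B.
Next only H has its prerequisites met → H.
C needed E, G and H, now all done → C.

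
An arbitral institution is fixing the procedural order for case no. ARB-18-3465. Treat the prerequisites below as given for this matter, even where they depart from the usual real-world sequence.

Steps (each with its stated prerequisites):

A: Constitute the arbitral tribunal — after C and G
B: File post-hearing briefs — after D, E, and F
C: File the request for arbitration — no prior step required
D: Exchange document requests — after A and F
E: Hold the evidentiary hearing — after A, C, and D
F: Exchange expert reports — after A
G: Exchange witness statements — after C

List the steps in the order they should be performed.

C, G, A, F, D, E, B

Only C has no prerequisites, so it is first.
G is the only step now ready → G.
A needed C and G, now all done → A.
F needed A, now all done → F.
D needed A and F, now all done → D.
Next only E has its prerequisites met → E.
B needed D, E and F, now all done → B.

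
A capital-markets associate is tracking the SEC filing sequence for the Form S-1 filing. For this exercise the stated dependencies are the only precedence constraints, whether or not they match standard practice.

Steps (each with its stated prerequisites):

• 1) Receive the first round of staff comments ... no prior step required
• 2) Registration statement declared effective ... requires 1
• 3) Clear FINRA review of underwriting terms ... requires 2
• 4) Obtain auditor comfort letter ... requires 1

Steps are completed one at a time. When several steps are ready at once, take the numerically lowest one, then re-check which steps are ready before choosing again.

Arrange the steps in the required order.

1 is the only step with nothing outstanding, so it goes first.
2 and 4 are both available; 2 has the earlier label → 2.
Now 3 and 4 have their prerequisites met. 3 has the earlier label, so 3 next.
That leaves 4 as the only ready step → 4.

1, 2, 3, 4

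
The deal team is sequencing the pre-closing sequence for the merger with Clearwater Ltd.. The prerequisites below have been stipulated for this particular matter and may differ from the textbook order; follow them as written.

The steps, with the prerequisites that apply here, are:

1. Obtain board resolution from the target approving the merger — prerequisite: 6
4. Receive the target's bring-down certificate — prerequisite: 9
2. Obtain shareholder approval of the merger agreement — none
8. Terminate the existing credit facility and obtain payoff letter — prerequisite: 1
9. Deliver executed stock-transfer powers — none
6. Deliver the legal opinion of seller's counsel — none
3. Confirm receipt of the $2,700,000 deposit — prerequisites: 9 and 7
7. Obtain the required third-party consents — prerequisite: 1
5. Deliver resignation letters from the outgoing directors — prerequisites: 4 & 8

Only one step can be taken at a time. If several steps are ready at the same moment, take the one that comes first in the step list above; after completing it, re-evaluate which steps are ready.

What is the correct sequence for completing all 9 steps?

2, 9 and 6 have no prerequisites; 2 is listed earlier, so 2 is first.
Ready: 9 and 6. 9 is listed earlier → 9.
Ready: 4 and 6. 4 is listed earlier → 4.
6 is the only step now ready → 6.
1 needed 6, now all done → 1.
Now 8 and 7 have their prerequisites met. 8 is listed earlier, so 8 next.
Now 7 and 5 have their prerequisites met. 7 is listed earlier, so 7 next.
3 now also ready, so the ready set is {3, 5}; 3 is listed earlier → 3.
That leaves 5 as the only ready step → 5.

2 9 4 6 1 8 7 3 5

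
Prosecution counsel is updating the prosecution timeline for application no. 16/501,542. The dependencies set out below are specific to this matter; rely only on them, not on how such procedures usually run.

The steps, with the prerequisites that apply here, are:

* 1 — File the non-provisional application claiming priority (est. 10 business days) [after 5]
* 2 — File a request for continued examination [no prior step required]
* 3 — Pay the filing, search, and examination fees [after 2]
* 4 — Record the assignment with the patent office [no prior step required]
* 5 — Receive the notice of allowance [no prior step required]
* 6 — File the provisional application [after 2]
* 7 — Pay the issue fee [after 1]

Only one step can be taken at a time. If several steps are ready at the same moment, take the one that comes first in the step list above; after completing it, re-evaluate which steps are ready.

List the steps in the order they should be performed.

2, 4 and 5 have no prerequisites; 2 is listed earlier, so 2 is first.
3 and 6 now also ready, so the ready set is {3, 4, 5, 6}; 3 is listed earlier → 3.
4, 5 and 6 are all available; 4 is listed earlier → 4.
Ready: 5 and 6. 5 is listed earlier → 5.
1 now also ready, so the ready set is {1, 6}; 1 is listed earlier → 1.
7 now also ready, so the ready set is {6, 7}; 6 is listed earlier → 6.
Next only 7 has its prerequisites met → 7.

2, 3, 4, 5, 1, 6, 7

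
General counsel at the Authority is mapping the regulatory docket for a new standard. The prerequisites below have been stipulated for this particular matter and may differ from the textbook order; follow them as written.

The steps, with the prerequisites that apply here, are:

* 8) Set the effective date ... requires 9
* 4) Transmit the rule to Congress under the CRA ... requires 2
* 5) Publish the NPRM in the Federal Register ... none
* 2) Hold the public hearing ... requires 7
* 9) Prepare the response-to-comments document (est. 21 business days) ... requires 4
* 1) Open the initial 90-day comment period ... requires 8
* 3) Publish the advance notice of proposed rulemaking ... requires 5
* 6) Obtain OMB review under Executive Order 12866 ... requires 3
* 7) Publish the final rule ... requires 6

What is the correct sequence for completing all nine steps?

5 3 6 7 2 4 9 8 1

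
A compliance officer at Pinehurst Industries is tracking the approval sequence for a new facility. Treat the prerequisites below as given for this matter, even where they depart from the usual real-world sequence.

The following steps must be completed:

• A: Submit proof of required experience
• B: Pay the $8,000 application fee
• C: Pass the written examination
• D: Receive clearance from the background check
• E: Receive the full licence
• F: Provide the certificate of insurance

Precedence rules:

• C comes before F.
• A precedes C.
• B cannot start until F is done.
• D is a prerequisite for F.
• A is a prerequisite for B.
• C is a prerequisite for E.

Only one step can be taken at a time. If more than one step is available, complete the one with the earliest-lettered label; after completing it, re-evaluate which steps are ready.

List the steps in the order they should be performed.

A and D have no prerequisites; A has the earlier label, so A is first.
C now also ready, so the ready set is {C, D}; C has the earlier label → C.
Now D and E have their prerequisites met. D has the earlier label, so D next.
F now also ready, so the ready set is {E, F}; E has the earlier label → E.
F needed C and D, now all done → F.
B is the only step now ready → B.

A, C, D, E, F, B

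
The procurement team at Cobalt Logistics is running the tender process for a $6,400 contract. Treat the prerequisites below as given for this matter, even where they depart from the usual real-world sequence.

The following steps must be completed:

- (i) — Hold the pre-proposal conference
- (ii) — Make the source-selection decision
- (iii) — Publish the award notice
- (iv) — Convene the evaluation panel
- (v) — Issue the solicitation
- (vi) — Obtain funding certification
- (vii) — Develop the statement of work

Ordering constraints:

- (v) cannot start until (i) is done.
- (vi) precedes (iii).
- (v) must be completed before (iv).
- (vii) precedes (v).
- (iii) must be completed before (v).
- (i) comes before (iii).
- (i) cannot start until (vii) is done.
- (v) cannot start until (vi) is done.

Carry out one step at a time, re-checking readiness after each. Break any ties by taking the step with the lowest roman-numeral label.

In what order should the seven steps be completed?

Nothing is required for (ii), (vi) and (vii). (ii) has the earlier label → (ii) first.
Ready: (vi) and (vii). (vi) has the earlier label → (vi).
(vii) is the only step now ready → (vii).
Next only (i) has its prerequisites met → (i).
That leaves (iii) as the only ready step → (iii).
(v) needed (i), (iii), (vi) and (vii), now all done → (v).
(iv) needed (v), now all done → (iv).

(ii), (vi), (vii), (i), (iii), (v), (iv)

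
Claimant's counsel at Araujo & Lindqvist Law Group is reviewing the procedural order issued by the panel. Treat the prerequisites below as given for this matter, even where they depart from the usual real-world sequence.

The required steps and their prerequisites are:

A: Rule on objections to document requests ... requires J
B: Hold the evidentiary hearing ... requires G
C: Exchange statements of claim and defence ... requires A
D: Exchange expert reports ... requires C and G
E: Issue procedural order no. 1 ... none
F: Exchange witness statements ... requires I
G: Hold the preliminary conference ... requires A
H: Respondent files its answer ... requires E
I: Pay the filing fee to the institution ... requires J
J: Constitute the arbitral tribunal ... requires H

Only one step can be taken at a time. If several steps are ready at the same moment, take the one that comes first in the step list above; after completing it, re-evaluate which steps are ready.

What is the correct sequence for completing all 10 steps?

E, H, J, A, C, G, B, D, I, F

E is the only step with nothing outstanding, so it goes first.
Next only H has its prerequisites met → H.
J needed H, now all done → J.
Ready: A and I. A is listed earlier → A.
Ready: C, G and I. C is listed earlier → C.
G and I are both available; G is listed earlier → G.
Ready: B, D and I. B is listed earlier → B.
D and I are both available; D is listed earlier → D.
That leaves I as the only ready step → I.
F needed I, now all done → F.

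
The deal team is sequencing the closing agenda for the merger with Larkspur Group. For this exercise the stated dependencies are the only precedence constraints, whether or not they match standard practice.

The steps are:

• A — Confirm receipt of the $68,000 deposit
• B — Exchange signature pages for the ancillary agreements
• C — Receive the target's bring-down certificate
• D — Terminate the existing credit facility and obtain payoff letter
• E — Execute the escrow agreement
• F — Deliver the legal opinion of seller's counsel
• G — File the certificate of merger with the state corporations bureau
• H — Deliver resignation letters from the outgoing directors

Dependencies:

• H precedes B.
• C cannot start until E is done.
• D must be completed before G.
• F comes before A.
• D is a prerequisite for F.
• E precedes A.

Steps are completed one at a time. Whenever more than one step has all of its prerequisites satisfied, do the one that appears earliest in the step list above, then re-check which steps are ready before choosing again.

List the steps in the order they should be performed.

D, E and H have no prerequisites; D is listed earlier, so D is first.
F and G now also ready, so the ready set is {E, F, G, H}; E is listed earlier → E.
C now also ready, so the ready set is {C, F, G, H}; C is listed earlier → C.
F, G and H are all available; F is listed earlier → F.
A now also ready, so the ready set is {A, G, H}; A is listed earlier → A.
G and H are both available; G is listed earlier → G.
H is the only step now ready → H.
B is the only step now ready → B.

D, E, C, F, A, G, H, B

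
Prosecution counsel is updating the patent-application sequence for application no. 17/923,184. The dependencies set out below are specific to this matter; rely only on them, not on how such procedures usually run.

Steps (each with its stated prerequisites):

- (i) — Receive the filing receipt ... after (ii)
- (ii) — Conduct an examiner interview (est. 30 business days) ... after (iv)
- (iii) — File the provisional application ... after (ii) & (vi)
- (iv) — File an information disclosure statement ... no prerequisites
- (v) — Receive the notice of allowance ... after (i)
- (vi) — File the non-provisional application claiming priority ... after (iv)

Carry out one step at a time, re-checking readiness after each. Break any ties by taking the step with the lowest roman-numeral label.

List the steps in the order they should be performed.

(iv) → (ii) → (i) → (v) → (vi) → (iii)

(iv) has no prerequisites → (iv) first.
(ii) and (vi) are both available; (ii) has the earlier label → (ii).
(i) now also ready, so the ready set is {(i), (vi)}; (i) has the earlier label → (i).
(v) now also ready, so the ready set is {(v), (vi)}; (v) has the earlier label → (v).
(vi) needed (iv), now all done → (vi).
That leaves (iii) as the only ready step → (iii).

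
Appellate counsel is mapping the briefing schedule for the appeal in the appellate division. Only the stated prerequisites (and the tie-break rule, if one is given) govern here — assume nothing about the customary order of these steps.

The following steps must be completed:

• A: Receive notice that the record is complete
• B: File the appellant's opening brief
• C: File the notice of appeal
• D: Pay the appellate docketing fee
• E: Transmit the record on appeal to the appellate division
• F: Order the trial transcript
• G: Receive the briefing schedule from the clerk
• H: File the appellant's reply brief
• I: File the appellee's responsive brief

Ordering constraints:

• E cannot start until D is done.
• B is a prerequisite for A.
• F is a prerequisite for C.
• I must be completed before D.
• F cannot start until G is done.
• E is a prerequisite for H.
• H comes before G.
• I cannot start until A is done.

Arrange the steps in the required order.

Only B has no prerequisites, so it is first.
Next only A has its prerequisites met → A.
I needed A, now all done → I.
Next only D has its prerequisites met → D.
E needed D, now all done → E.
H is the only step now ready → H.
That leaves G as the only ready step → G.
F needed G, now all done → F.
Next only C has its prerequisites met → C.

B, A, I, D, E, H, G, F, C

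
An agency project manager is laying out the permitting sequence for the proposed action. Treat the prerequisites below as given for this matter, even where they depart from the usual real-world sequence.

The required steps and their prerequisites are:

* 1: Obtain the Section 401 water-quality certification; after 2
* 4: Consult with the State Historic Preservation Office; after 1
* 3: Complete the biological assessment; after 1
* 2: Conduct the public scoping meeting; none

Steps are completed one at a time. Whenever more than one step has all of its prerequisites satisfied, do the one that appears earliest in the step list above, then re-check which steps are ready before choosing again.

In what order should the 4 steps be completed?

2, 1, 4, 3

2 is the only step with nothing outstanding, so it goes first.
1 is the only step now ready → 1.
Ready: 4 and 3. 4 is listed earlier → 4.
3 needed 1, now all done → 3.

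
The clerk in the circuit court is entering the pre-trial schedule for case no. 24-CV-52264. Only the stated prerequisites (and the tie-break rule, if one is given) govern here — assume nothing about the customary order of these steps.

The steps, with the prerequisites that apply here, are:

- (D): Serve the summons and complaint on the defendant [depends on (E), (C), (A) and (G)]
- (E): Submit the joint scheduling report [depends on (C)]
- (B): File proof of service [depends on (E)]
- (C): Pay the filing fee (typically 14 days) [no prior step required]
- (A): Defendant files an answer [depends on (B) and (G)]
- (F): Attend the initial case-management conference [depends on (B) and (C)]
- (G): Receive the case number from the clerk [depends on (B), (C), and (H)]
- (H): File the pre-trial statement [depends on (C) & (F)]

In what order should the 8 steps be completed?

(C) → (E) → (B) → (F) → (H) → (G) → (A) → (D)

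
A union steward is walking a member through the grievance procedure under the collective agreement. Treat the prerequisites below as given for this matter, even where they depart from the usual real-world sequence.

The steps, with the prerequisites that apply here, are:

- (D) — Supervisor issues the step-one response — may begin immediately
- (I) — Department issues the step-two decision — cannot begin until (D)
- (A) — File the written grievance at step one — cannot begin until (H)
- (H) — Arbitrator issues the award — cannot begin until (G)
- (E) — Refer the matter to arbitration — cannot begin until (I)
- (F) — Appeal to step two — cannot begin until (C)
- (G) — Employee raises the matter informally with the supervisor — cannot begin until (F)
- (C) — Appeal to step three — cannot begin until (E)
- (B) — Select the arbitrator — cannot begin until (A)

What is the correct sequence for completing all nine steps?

(D), (I), (E), (C), (F), (G), (H), (A), (B)

(D) has no prerequisites → (D) first.
That leaves (I) as the only ready step → (I).
(E) needed (I), now all done → (E).
(C) needed (E), now all done → (C).
(F) needed (C), now all done → (F).
(G) is the only step now ready → (G).
(H) needed (G), now all done → (H).
That leaves (A) as the only ready step → (A).
Next only (B) has its prerequisites met → (B).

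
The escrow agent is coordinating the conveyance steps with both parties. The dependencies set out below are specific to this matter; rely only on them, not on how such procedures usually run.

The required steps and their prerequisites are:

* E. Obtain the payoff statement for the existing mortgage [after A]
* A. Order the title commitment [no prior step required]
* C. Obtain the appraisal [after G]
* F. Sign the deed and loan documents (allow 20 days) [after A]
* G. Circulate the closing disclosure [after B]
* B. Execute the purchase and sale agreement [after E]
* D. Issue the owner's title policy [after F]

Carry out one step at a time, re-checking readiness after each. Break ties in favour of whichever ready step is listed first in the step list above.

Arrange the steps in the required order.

Only A has no prerequisites, so it is first.
Now E and F have their prerequisites met. E is listed earlier, so E next.
B now also ready, so the ready set is {F, B}; F is listed earlier → F.
B and D are both available; B is listed earlier → B.
Now G and D have their prerequisites met. G is listed earlier, so G next.
Ready: C and D. C is listed earlier → C.
D needed F, now all done → D.

A E F B G C D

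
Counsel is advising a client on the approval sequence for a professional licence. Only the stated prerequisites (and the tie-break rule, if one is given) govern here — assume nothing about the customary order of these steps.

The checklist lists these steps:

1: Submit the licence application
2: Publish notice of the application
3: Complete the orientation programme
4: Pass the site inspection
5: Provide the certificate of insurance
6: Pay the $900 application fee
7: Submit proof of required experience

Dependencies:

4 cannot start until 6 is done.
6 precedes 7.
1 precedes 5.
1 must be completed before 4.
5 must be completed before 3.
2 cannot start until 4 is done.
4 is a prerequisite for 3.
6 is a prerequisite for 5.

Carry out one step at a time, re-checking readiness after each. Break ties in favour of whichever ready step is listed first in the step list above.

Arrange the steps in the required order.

1, 6, 4, 2, 5, 3, 7

1 and 6 have no prerequisites; 1 is listed earlier, so 1 is first.
That leaves 6 as the only ready step → 6.
Ready: 4, 5 and 7. 4 is listed earlier → 4.
2 now also ready, so the ready set is {2, 5, 7}; 2 is listed earlier → 2.
5 and 7 are both available; 5 is listed earlier → 5.
3 now also ready, so the ready set is {3, 7}; 3 is listed earlier → 3.
Next only 7 has its prerequisites met → 7.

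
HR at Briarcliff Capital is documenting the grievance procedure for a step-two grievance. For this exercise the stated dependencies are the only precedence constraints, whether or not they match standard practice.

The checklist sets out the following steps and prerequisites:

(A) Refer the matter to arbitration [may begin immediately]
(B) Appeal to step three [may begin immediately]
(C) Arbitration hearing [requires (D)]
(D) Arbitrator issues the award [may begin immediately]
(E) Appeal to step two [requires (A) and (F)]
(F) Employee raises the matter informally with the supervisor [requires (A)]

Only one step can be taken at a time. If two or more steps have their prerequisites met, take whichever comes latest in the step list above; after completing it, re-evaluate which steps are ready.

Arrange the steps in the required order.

(D), (C), (B), (A), (F), (E)

Nothing is required for (D), (B) and (A). (D) is listed later → (D) first.
(C) now also ready, so the ready set is {(C), (B), (A)}; (C) is listed later → (C).
(B) and (A) are both available; (B) is listed later → (B).
(A) is the only step now ready → (A).
(F) needed (A), now all done → (F).
(E) needed (F) and (A), now all done → (E).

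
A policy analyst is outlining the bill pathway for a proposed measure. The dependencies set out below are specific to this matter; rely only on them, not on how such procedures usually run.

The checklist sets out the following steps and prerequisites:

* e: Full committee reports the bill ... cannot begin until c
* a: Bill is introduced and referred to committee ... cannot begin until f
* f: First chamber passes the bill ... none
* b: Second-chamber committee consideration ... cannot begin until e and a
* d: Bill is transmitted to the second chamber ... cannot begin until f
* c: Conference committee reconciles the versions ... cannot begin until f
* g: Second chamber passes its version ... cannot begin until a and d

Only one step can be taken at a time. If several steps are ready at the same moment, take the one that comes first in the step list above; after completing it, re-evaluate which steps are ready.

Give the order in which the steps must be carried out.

f, a, d, c, e, b, g

f has no prerequisites → f first.
a, d and c are all available; a is listed earlier → a.
Ready: d and c. d is listed earlier → d.
Now c and g have their prerequisites met. c is listed earlier, so c next.
Ready: e and g. e is listed earlier → e.
Now b and g have their prerequisites met. b is listed earlier, so b next.
g needed a and d, now all done → g.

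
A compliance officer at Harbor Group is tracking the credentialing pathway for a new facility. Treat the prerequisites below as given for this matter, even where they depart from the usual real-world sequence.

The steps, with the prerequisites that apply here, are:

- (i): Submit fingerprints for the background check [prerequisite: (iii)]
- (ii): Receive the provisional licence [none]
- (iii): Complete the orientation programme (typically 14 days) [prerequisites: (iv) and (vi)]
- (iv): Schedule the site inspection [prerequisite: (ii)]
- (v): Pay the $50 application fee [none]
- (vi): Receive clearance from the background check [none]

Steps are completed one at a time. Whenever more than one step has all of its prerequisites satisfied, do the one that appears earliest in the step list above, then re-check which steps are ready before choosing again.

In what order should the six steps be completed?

(ii), (v) and (vi) have no prerequisites; (ii) is listed earlier, so (ii) is first.
(iv), (v) and (vi) are all available; (iv) is listed earlier → (iv).
Ready: (v) and (vi). (v) is listed earlier → (v).
Next only (vi) has its prerequisites met → (vi).
Next only (iii) has its prerequisites met → (iii).
(i) is the only step now ready → (i).

(ii), (iv), (v), (vi), (iii), (i)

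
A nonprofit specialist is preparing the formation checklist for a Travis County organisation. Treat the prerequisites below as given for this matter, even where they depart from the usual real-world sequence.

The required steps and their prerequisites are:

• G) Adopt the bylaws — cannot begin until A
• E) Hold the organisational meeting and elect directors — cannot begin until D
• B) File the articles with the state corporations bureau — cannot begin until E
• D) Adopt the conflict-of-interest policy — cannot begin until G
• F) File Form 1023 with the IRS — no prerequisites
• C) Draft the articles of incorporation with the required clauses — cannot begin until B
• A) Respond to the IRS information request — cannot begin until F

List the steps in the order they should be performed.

F, A, G, D, E, B, C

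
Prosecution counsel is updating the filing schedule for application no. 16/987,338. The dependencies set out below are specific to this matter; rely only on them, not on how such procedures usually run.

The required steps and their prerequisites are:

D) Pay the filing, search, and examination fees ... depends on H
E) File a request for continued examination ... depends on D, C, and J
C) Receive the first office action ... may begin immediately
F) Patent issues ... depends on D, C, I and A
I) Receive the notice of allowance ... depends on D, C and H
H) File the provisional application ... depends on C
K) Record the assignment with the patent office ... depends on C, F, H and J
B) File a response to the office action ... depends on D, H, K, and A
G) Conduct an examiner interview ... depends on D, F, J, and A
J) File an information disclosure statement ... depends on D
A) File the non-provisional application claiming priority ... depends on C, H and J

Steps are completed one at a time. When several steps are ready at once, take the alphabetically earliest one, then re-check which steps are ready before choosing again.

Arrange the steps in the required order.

C has no prerequisites → C first.
H is the only step now ready → H.
D needed H, now all done → D.
Now I and J have their prerequisites met. I has the earlier label, so I next.
J needed D, now all done → J.
Now A and E have their prerequisites met. A has the earlier label, so A next.
E and F are both available; E has the earlier label → E.
That leaves F as the only ready step → F.
Now G and K have their prerequisites met. G has the earlier label, so G next.
Next only K has its prerequisites met → K.
B needed A, D, H and K, now all done → B.

C H D I J A E F G K B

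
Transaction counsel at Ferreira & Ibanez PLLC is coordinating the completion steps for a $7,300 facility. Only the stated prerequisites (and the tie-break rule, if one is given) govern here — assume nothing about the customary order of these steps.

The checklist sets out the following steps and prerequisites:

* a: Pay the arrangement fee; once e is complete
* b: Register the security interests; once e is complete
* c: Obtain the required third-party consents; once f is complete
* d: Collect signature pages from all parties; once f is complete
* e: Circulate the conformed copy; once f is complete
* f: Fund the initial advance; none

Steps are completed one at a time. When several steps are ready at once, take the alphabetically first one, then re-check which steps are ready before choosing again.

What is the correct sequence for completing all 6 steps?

f → c → d → e → a → b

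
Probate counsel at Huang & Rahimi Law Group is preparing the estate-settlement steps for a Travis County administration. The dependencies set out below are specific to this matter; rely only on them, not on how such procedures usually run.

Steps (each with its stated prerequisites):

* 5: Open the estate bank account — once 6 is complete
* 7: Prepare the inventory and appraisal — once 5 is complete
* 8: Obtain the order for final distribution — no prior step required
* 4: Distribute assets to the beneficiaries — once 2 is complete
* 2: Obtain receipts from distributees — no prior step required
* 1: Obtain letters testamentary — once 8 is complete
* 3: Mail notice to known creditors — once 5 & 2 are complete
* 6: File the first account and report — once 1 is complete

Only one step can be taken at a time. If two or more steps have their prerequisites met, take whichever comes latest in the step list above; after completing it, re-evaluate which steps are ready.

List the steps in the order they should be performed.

2 → 4 → 8 → 1 → 6 → 5 → 3 → 7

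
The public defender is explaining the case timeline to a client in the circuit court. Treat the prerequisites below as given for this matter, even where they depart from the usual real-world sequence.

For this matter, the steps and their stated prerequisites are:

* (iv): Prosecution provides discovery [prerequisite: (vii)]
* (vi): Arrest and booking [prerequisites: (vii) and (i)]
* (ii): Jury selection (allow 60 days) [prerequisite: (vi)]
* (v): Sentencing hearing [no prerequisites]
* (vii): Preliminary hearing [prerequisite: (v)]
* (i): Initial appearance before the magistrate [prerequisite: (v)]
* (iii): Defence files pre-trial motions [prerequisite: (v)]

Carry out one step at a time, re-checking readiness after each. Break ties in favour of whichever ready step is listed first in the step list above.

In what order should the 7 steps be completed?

(v) → (vii) → (iv) → (i) → (vi) → (ii) → (iii)

(v) is the only step with nothing outstanding, so it goes first.
Now (vii), (i) and (iii) have their prerequisites met. (vii) is listed earlier, so (vii) next.
(iv), (i) and (iii) are all available; (iv) is listed earlier → (iv).
Now (i) and (iii) have their prerequisites met. (i) is listed earlier, so (i) next.
Ready: (vi) and (iii). (vi) is listed earlier → (vi).
(ii) now also ready, so the ready set is {(ii), (iii)}; (ii) is listed earlier → (ii).
(iii) needed (v), now all done → (iii).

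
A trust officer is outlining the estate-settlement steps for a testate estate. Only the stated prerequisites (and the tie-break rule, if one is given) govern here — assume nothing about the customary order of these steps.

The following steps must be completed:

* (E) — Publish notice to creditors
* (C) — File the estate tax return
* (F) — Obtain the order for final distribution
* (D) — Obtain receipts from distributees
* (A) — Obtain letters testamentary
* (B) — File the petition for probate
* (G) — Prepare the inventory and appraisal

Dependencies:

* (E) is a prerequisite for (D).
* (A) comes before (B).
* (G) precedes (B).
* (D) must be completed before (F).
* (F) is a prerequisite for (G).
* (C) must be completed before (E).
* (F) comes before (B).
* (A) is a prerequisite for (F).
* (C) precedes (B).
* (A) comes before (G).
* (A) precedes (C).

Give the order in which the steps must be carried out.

Only (A) has no prerequisites, so it is first.
Next only (C) has its prerequisites met → (C).
(E) needed (C), now all done → (E).
(D) needed (E), now all done → (D).
(F) is the only step now ready → (F).
That leaves (G) as the only ready step → (G).
(B) needed (C), (F), (A) and (G), now all done → (B).

(A), (C), (E), (D), (F), (G), (B)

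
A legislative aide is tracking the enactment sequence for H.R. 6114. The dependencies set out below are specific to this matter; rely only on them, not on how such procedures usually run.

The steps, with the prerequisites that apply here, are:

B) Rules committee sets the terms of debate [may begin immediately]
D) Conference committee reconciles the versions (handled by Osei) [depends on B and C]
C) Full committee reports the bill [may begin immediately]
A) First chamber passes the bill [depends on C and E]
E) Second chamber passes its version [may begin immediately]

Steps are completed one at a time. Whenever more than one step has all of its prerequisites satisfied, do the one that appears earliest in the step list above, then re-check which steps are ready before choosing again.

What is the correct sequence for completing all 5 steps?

B, C, D, E, A

B, C and E have no prerequisites; B is listed earlier, so B is first.
C and E are both available; C is listed earlier → C.
Now D and E have their prerequisites met. D is listed earlier, so D next.
E is the only step now ready → E.
A is the only step now ready → A.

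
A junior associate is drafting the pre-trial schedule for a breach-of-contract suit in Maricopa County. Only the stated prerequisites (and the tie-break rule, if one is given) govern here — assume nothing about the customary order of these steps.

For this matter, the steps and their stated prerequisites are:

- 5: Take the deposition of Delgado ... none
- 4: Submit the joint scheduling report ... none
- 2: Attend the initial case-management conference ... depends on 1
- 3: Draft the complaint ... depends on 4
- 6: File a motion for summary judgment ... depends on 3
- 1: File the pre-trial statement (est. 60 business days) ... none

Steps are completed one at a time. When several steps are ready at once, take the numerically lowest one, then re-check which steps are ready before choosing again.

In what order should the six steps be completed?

1, 4 and 5 have no prerequisites; 1 has the earlier label, so 1 is first.
2, 4 and 5 are all available; 2 has the earlier label → 2.
Ready: 4 and 5. 4 has the earlier label → 4.
3 now also ready, so the ready set is {3, 5}; 3 has the earlier label → 3.
Now 5 and 6 have their prerequisites met. 5 has the earlier label, so 5 next.
6 is the only step now ready → 6.

1 2 4 3 5 6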